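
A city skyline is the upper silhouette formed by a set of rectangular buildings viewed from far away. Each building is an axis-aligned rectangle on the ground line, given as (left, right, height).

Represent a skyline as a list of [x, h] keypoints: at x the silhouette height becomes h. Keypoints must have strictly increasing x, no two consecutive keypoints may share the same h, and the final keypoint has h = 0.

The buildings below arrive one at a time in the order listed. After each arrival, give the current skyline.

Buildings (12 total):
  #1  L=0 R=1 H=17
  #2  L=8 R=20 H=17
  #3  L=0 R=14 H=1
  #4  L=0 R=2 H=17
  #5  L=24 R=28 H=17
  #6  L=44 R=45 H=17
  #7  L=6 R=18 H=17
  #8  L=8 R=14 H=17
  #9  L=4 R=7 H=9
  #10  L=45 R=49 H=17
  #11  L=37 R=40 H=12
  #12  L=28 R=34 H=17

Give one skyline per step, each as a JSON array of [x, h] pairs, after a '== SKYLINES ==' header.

== SKYLINES ==
[[0,17],[1,0]]
[[0,17],[1,0],[8,17],[20,0]]
[[0,17],[1,1],[8,17],[20,0]]
[[0,17],[2,1],[8,17],[20,0]]
[[0,17],[2,1],[8,17],[20,0],[24,17],[28,0]]
[[0,17],[2,1],[8,17],[20,0],[24,17],[28,0],[44,17],[45,0]]
[[0,17],[2,1],[6,17],[20,0],[24,17],[28,0],[44,17],[45,0]]
[[0,17],[2,1],[6,17],[20,0],[24,17],[28,0],[44,17],[45,0]]
[[0,17],[2,1],[4,9],[6,17],[20,0],[24,17],[28,0],[44,17],[45,0]]
[[0,17],[2,1],[4,9],[6,17],[20,0],[24,17],[28,0],[44,17],[49,0]]
[[0,17],[2,1],[4,9],[6,17],[20,0],[24,17],[28,0],[37,12],[40,0],[44,17],[49,0]]
[[0,17],[2,1],[4,9],[6,17],[20,0],[24,17],[34,0],[37,12],[40,0],[44,17],[49,0]]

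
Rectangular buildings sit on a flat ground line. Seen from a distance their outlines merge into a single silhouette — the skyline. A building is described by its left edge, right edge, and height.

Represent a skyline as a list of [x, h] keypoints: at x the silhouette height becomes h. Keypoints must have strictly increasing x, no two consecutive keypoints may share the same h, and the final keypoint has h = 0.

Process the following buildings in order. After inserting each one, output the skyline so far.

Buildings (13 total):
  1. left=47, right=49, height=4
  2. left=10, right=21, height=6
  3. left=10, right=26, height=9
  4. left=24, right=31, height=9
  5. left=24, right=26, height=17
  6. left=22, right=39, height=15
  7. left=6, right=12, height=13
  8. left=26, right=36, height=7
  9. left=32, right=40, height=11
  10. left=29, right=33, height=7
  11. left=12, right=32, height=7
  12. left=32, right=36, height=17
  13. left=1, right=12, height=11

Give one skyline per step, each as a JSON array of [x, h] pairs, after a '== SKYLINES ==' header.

== SKYLINES ==
[[47,4],[49,0]]
[[10,6],[21,0],[47,4],[49,0]]
[[10,9],[26,0],[47,4],[49,0]]
[[10,9],[31,0],[47,4],[49,0]]
[[10,9],[24,17],[26,9],[31,0],[47,4],[49,0]]
[[10,9],[22,15],[24,17],[26,15],[39,0],[47,4],[49,0]]
[[6,13],[12,9],[22,15],[24,17],[26,15],[39,0],[47,4],[49,0]]
[[6,13],[12,9],[22,15],[24,17],[26,15],[39,0],[47,4],[49,0]]
[[6,13],[12,9],[22,15],[24,17],[26,15],[39,11],[40,0],[47,4],[49,0]]
[[6,13],[12,9],[22,15],[24,17],[26,15],[39,11],[40,0],[47,4],[49,0]]
[[6,13],[12,9],[22,15],[24,17],[26,15],[39,11],[40,0],[47,4],[49,0]]
[[6,13],[12,9],[22,15],[24,17],[26,15],[32,17],[36,15],[39,11],[40,0],[47,4],[49,0]]
[[1,11],[6,13],[12,9],[22,15],[24,17],[26,15],[32,17],[36,15],[39,11],[40,0],[47,4],[49,0]]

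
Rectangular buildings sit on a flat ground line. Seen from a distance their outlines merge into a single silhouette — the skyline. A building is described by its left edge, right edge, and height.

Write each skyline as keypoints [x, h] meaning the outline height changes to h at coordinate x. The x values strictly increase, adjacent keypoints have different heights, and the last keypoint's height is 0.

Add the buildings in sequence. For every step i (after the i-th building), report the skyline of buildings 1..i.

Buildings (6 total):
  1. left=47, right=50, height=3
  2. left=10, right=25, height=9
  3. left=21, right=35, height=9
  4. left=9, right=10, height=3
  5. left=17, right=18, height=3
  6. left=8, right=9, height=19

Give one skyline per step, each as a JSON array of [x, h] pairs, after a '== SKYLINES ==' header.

== SKYLINES ==
[[47,3],[50,0]]
[[10,9],[25,0],[47,3],[50,0]]
[[10,9],[35,0],[47,3],[50,0]]
[[9,3],[10,9],[35,0],[47,3],[50,0]]
[[9,3],[10,9],[35,0],[47,3],[50,0]]
[[8,19],[9,3],[10,9],[35,0],[47,3],[50,0]]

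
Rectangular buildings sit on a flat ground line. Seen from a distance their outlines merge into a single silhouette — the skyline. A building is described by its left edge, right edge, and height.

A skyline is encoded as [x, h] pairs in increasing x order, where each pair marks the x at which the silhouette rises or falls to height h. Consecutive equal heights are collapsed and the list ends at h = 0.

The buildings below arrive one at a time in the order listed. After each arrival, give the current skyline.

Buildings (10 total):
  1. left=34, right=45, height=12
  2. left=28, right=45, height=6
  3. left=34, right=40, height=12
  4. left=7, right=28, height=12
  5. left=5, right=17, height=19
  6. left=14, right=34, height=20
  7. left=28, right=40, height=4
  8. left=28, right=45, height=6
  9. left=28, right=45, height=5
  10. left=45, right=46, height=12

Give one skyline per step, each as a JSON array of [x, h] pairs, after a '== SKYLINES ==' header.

== SKYLINES ==
[[34,12],[45,0]]
[[28,6],[34,12],[45,0]]
[[28,6],[34,12],[45,0]]
[[7,12],[28,6],[34,12],[45,0]]
[[5,19],[17,12],[28,6],[34,12],[45,0]]
[[5,19],[14,20],[34,12],[45,0]]
[[5,19],[14,20],[34,12],[45,0]]
[[5,19],[14,20],[34,12],[45,0]]
[[5,19],[14,20],[34,12],[45,0]]
[[5,19],[14,20],[34,12],[46,0]]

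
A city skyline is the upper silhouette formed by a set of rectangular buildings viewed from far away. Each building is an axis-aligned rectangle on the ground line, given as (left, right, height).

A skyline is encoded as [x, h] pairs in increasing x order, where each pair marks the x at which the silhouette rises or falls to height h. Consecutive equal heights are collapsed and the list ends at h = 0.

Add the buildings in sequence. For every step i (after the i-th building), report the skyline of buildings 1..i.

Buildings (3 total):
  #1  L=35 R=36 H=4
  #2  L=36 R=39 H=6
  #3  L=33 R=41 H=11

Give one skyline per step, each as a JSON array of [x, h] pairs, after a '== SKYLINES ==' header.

== SKYLINES ==
[[35,4],[36,0]]
[[35,4],[36,6],[39,0]]
[[33,11],[41,0]]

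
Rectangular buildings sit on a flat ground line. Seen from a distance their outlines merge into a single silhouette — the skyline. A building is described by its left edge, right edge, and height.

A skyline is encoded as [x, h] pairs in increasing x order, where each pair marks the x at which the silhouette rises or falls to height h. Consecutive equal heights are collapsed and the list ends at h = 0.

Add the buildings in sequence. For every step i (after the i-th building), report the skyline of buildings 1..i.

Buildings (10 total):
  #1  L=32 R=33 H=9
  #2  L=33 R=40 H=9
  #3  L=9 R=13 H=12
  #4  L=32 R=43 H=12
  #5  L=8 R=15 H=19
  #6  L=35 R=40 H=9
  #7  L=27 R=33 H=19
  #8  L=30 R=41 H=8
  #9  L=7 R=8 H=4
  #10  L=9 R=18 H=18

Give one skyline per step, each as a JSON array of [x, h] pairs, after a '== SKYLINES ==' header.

== SKYLINES ==
[[32,9],[33,0]]
[[32,9],[40,0]]
[[9,12],[13,0],[32,9],[40,0]]
[[9,12],[13,0],[32,12],[43,0]]
[[8,19],[15,0],[32,12],[43,0]]
[[8,19],[15,0],[32,12],[43,0]]
[[8,19],[15,0],[27,19],[33,12],[43,0]]
[[8,19],[15,0],[27,19],[33,12],[43,0]]
[[7,4],[8,19],[15,0],[27,19],[33,12],[43,0]]
[[7,4],[8,19],[15,18],[18,0],[27,19],[33,12],[43,0]]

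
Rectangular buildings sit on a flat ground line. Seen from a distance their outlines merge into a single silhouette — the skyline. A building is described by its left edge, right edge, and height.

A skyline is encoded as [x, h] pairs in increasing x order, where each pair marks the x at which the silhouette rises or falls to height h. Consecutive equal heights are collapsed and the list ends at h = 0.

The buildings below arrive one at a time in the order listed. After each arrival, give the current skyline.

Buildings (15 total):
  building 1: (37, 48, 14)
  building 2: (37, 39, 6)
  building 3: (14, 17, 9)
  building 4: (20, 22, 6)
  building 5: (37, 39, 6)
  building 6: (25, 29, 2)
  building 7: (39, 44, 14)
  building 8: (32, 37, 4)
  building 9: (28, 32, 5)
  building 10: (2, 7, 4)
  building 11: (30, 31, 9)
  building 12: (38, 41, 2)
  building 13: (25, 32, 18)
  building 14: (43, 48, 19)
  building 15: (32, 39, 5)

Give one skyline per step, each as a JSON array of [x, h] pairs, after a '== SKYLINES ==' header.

== SKYLINES ==
[[37,14],[48,0]]
[[37,14],[48,0]]
[[14,9],[17,0],[37,14],[48,0]]
[[14,9],[17,0],[20,6],[22,0],[37,14],[48,0]]
[[14,9],[17,0],[20,6],[22,0],[37,14],[48,0]]
[[14,9],[17,0],[20,6],[22,0],[25,2],[29,0],[37,14],[48,0]]
[[14,9],[17,0],[20,6],[22,0],[25,2],[29,0],[37,14],[48,0]]
[[14,9],[17,0],[20,6],[22,0],[25,2],[29,0],[32,4],[37,14],[48,0]]
[[14,9],[17,0],[20,6],[22,0],[25,2],[28,5],[32,4],[37,14],[48,0]]
[[2,4],[7,0],[14,9],[17,0],[20,6],[22,0],[25,2],[28,5],[32,4],[37,14],[48,0]]
[[2,4],[7,0],[14,9],[17,0],[20,6],[22,0],[25,2],[28,5],[30,9],[31,5],[32,4],[37,14],[48,0]]
[[2,4],[7,0],[14,9],[17,0],[20,6],[22,0],[25,2],[28,5],[30,9],[31,5],[32,4],[37,14],[48,0]]
[[2,4],[7,0],[14,9],[17,0],[20,6],[22,0],[25,18],[32,4],[37,14],[48,0]]
[[2,4],[7,0],[14,9],[17,0],[20,6],[22,0],[25,18],[32,4],[37,14],[43,19],[48,0]]
[[2,4],[7,0],[14,9],[17,0],[20,6],[22,0],[25,18],[32,5],[37,14],[43,19],[48,0]]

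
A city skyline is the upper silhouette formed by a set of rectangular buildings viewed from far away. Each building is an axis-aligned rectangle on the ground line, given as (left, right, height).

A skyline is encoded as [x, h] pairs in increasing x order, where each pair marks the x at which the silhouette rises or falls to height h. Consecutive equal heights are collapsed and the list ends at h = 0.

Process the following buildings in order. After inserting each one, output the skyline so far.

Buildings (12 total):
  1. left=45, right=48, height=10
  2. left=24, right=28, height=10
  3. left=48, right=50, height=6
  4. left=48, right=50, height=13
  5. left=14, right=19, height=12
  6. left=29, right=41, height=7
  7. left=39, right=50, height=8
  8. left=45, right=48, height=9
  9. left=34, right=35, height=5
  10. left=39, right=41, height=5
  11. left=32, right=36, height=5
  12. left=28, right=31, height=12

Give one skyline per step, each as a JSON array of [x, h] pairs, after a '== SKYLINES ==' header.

== SKYLINES ==
[[45,10],[48,0]]
[[24,10],[28,0],[45,10],[48,0]]
[[24,10],[28,0],[45,10],[48,6],[50,0]]
[[24,10],[28,0],[45,10],[48,13],[50,0]]
[[14,12],[19,0],[24,10],[28,0],[45,10],[48,13],[50,0]]
[[14,12],[19,0],[24,10],[28,0],[29,7],[41,0],[45,10],[48,13],[50,0]]
[[14,12],[19,0],[24,10],[28,0],[29,7],[39,8],[45,10],[48,13],[50,0]]
[[14,12],[19,0],[24,10],[28,0],[29,7],[39,8],[45,10],[48,13],[50,0]]
[[14,12],[19,0],[24,10],[28,0],[29,7],[39,8],[45,10],[48,13],[50,0]]
[[14,12],[19,0],[24,10],[28,0],[29,7],[39,8],[45,10],[48,13],[50,0]]
[[14,12],[19,0],[24,10],[28,0],[29,7],[39,8],[45,10],[48,13],[50,0]]
[[14,12],[19,0],[24,10],[28,12],[31,7],[39,8],[45,10],[48,13],[50,0]]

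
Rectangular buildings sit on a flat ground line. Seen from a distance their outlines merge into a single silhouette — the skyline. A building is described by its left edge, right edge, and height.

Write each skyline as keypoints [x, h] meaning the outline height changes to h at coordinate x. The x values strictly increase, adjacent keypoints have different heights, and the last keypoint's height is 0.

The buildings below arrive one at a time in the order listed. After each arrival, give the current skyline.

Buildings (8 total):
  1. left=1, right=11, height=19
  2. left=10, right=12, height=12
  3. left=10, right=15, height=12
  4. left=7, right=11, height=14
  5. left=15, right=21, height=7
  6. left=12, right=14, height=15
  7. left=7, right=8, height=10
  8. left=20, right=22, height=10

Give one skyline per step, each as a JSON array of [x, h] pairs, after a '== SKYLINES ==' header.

== SKYLINES ==
[[1,19],[11,0]]
[[1,19],[11,12],[12,0]]
[[1,19],[11,12],[15,0]]
[[1,19],[11,12],[15,0]]
[[1,19],[11,12],[15,7],[21,0]]
[[1,19],[11,12],[12,15],[14,12],[15,7],[21,0]]
[[1,19],[11,12],[12,15],[14,12],[15,7],[21,0]]
[[1,19],[11,12],[12,15],[14,12],[15,7],[20,10],[22,0]]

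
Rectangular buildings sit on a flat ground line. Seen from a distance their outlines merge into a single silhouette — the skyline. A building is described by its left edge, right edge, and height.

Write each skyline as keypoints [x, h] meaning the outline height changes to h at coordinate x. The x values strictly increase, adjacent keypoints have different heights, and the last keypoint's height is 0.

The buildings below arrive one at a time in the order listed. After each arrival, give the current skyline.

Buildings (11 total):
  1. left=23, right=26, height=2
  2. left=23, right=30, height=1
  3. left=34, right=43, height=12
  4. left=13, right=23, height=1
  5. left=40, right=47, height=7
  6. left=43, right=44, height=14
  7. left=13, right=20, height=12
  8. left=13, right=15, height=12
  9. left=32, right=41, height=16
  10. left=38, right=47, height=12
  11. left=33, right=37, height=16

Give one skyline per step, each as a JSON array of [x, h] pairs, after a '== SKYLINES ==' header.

== SKYLINES ==
[[23,2],[26,0]]
[[23,2],[26,1],[30,0]]
[[23,2],[26,1],[30,0],[34,12],[43,0]]
[[13,1],[23,2],[26,1],[30,0],[34,12],[43,0]]
[[13,1],[23,2],[26,1],[30,0],[34,12],[43,7],[47,0]]
[[13,1],[23,2],[26,1],[30,0],[34,12],[43,14],[44,7],[47,0]]
[[13,12],[20,1],[23,2],[26,1],[30,0],[34,12],[43,14],[44,7],[47,0]]
[[13,12],[20,1],[23,2],[26,1],[30,0],[34,12],[43,14],[44,7],[47,0]]
[[13,12],[20,1],[23,2],[26,1],[30,0],[32,16],[41,12],[43,14],[44,7],[47,0]]
[[13,12],[20,1],[23,2],[26,1],[30,0],[32,16],[41,12],[43,14],[44,12],[47,0]]
[[13,12],[20,1],[23,2],[26,1],[30,0],[32,16],[41,12],[43,14],[44,12],[47,0]]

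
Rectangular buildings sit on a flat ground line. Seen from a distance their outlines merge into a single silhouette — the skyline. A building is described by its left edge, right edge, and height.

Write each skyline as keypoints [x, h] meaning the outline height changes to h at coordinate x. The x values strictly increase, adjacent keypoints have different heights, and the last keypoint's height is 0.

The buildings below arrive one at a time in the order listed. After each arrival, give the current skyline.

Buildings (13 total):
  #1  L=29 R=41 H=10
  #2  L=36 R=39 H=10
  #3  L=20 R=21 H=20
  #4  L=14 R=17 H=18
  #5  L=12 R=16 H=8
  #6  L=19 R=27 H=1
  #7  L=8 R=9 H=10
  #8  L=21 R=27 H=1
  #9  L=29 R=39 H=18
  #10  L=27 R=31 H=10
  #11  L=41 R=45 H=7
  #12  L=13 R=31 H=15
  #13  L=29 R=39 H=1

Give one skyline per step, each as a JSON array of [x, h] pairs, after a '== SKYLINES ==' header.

== SKYLINES ==
[[29,10],[41,0]]
[[29,10],[41,0]]
[[20,20],[21,0],[29,10],[41,0]]
[[14,18],[17,0],[20,20],[21,0],[29,10],[41,0]]
[[12,8],[14,18],[17,0],[20,20],[21,0],[29,10],[41,0]]
[[12,8],[14,18],[17,0],[19,1],[20,20],[21,1],[27,0],[29,10],[41,0]]
[[8,10],[9,0],[12,8],[14,18],[17,0],[19,1],[20,20],[21,1],[27,0],[29,10],[41,0]]
[[8,10],[9,0],[12,8],[14,18],[17,0],[19,1],[20,20],[21,1],[27,0],[29,10],[41,0]]
[[8,10],[9,0],[12,8],[14,18],[17,0],[19,1],[20,20],[21,1],[27,0],[29,18],[39,10],[41,0]]
[[8,10],[9,0],[12,8],[14,18],[17,0],[19,1],[20,20],[21,1],[27,10],[29,18],[39,10],[41,0]]
[[8,10],[9,0],[12,8],[14,18],[17,0],[19,1],[20,20],[21,1],[27,10],[29,18],[39,10],[41,7],[45,0]]
[[8,10],[9,0],[12,8],[13,15],[14,18],[17,15],[20,20],[21,15],[29,18],[39,10],[41,7],[45,0]]
[[8,10],[9,0],[12,8],[13,15],[14,18],[17,15],[20,20],[21,15],[29,18],[39,10],[41,7],[45,0]]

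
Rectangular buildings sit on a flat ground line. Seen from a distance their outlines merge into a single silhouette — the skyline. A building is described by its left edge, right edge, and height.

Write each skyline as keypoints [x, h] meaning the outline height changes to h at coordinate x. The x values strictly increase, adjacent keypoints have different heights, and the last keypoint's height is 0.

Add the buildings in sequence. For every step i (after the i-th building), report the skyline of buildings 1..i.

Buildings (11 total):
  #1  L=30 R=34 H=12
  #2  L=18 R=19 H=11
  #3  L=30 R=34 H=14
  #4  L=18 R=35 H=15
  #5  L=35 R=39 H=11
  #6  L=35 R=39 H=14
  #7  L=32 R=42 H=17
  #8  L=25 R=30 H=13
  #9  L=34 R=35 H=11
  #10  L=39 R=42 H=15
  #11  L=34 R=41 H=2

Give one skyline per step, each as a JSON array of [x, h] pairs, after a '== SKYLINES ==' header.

== SKYLINES ==
[[30,12],[34,0]]
[[18,11],[19,0],[30,12],[34,0]]
[[18,11],[19,0],[30,14],[34,0]]
[[18,15],[35,0]]
[[18,15],[35,11],[39,0]]
[[18,15],[35,14],[39,0]]
[[18,15],[32,17],[42,0]]
[[18,15],[32,17],[42,0]]
[[18,15],[32,17],[42,0]]
[[18,15],[32,17],[42,0]]
[[18,15],[32,17],[42,0]]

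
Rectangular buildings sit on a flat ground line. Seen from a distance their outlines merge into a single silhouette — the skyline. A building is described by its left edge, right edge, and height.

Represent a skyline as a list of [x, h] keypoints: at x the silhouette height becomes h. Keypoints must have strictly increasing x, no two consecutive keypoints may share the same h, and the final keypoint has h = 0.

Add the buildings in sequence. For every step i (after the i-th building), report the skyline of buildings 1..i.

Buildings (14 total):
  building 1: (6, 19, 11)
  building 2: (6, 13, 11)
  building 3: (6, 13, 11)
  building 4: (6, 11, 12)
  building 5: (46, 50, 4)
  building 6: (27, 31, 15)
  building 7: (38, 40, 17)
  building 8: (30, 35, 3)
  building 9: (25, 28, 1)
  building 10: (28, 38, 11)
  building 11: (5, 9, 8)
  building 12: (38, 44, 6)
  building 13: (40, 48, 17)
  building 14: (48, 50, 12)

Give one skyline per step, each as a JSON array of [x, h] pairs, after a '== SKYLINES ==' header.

== SKYLINES ==
[[6,11],[19,0]]
[[6,11],[19,0]]
[[6,11],[19,0]]
[[6,12],[11,11],[19,0]]
[[6,12],[11,11],[19,0],[46,4],[50,0]]
[[6,12],[11,11],[19,0],[27,15],[31,0],[46,4],[50,0]]
[[6,12],[11,11],[19,0],[27,15],[31,0],[38,17],[40,0],[46,4],[50,0]]
[[6,12],[11,11],[19,0],[27,15],[31,3],[35,0],[38,17],[40,0],[46,4],[50,0]]
[[6,12],[11,11],[19,0],[25,1],[27,15],[31,3],[35,0],[38,17],[40,0],[46,4],[50,0]]
[[6,12],[11,11],[19,0],[25,1],[27,15],[31,11],[38,17],[40,0],[46,4],[50,0]]
[[5,8],[6,12],[11,11],[19,0],[25,1],[27,15],[31,11],[38,17],[40,0],[46,4],[50,0]]
[[5,8],[6,12],[11,11],[19,0],[25,1],[27,15],[31,11],[38,17],[40,6],[44,0],[46,4],[50,0]]
[[5,8],[6,12],[11,11],[19,0],[25,1],[27,15],[31,11],[38,17],[48,4],[50,0]]
[[5,8],[6,12],[11,11],[19,0],[25,1],[27,15],[31,11],[38,17],[48,12],[50,0]]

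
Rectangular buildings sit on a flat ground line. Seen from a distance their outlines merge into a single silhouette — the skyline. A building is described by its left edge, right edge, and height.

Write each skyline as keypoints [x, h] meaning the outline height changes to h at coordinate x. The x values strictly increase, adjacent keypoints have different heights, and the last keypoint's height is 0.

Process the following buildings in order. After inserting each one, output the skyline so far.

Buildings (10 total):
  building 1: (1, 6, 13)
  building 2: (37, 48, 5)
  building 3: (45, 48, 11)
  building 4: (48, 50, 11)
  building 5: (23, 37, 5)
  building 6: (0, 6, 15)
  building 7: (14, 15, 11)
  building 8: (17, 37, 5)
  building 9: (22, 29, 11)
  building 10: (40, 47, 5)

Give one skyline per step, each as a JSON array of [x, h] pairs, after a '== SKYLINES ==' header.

== SKYLINES ==
[[1,13],[6,0]]
[[1,13],[6,0],[37,5],[48,0]]
[[1,13],[6,0],[37,5],[45,11],[48,0]]
[[1,13],[6,0],[37,5],[45,11],[50,0]]
[[1,13],[6,0],[23,5],[45,11],[50,0]]
[[0,15],[6,0],[23,5],[45,11],[50,0]]
[[0,15],[6,0],[14,11],[15,0],[23,5],[45,11],[50,0]]
[[0,15],[6,0],[14,11],[15,0],[17,5],[45,11],[50,0]]
[[0,15],[6,0],[14,11],[15,0],[17,5],[22,11],[29,5],[45,11],[50,0]]
[[0,15],[6,0],[14,11],[15,0],[17,5],[22,11],[29,5],[45,11],[50,0]]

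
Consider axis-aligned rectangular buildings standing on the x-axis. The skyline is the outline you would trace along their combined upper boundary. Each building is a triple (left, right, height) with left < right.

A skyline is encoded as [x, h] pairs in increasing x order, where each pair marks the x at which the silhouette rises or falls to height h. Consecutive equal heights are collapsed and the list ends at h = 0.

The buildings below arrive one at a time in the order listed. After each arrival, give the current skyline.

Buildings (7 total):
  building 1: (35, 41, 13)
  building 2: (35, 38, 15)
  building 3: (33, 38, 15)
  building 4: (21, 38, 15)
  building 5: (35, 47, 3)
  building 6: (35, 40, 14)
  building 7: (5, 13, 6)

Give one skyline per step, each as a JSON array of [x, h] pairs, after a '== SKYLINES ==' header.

== SKYLINES ==
[[35,13],[41,0]]
[[35,15],[38,13],[41,0]]
[[33,15],[38,13],[41,0]]
[[21,15],[38,13],[41,0]]
[[21,15],[38,13],[41,3],[47,0]]
[[21,15],[38,14],[40,13],[41,3],[47,0]]
[[5,6],[13,0],[21,15],[38,14],[40,13],[41,3],[47,0]]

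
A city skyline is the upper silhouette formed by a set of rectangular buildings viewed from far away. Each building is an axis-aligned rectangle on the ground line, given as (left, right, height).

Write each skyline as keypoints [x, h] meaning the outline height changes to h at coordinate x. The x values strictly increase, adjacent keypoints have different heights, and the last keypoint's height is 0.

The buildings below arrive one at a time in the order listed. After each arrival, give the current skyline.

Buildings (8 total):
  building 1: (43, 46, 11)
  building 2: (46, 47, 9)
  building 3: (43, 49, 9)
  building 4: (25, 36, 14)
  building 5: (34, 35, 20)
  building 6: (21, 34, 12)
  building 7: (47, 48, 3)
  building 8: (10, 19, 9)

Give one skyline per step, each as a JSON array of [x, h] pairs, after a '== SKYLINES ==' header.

== SKYLINES ==
[[43,11],[46,0]]
[[43,11],[46,9],[47,0]]
[[43,11],[46,9],[49,0]]
[[25,14],[36,0],[43,11],[46,9],[49,0]]
[[25,14],[34,20],[35,14],[36,0],[43,11],[46,9],[49,0]]
[[21,12],[25,14],[34,20],[35,14],[36,0],[43,11],[46,9],[49,0]]
[[21,12],[25,14],[34,20],[35,14],[36,0],[43,11],[46,9],[49,0]]
[[10,9],[19,0],[21,12],[25,14],[34,20],[35,14],[36,0],[43,11],[46,9],[49,0]]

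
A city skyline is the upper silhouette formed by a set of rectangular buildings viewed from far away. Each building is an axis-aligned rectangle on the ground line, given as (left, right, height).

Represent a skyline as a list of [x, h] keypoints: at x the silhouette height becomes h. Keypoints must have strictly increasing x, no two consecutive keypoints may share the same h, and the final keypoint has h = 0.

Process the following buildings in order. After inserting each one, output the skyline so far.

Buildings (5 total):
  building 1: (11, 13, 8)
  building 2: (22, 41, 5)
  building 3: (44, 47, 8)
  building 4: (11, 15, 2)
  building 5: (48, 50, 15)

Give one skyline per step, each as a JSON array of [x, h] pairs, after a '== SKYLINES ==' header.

== SKYLINES ==
[[11,8],[13,0]]
[[11,8],[13,0],[22,5],[41,0]]
[[11,8],[13,0],[22,5],[41,0],[44,8],[47,0]]
[[11,8],[13,2],[15,0],[22,5],[41,0],[44,8],[47,0]]
[[11,8],[13,2],[15,0],[22,5],[41,0],[44,8],[47,0],[48,15],[50,0]]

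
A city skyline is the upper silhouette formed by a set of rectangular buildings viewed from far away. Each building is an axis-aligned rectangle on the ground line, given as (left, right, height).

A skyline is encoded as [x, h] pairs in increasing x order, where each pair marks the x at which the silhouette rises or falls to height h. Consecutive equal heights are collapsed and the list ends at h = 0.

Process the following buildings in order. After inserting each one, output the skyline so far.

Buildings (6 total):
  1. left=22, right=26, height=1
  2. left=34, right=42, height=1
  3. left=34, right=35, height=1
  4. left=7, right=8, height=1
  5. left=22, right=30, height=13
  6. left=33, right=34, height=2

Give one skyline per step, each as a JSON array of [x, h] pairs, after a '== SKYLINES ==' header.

== SKYLINES ==
[[22,1],[26,0]]
[[22,1],[26,0],[34,1],[42,0]]
[[22,1],[26,0],[34,1],[42,0]]
[[7,1],[8,0],[22,1],[26,0],[34,1],[42,0]]
[[7,1],[8,0],[22,13],[30,0],[34,1],[42,0]]
[[7,1],[8,0],[22,13],[30,0],[33,2],[34,1],[42,0]]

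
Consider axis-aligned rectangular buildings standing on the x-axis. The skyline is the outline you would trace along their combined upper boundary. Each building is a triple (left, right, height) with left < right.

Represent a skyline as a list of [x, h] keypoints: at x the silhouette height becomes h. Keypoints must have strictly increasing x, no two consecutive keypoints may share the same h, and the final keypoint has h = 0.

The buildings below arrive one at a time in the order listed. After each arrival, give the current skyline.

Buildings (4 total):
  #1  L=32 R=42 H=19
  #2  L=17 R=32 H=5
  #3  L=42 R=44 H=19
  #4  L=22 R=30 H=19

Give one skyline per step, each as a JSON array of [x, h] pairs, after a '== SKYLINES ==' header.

== SKYLINES ==
[[32,19],[42,0]]
[[17,5],[32,19],[42,0]]
[[17,5],[32,19],[44,0]]
[[17,5],[22,19],[30,5],[32,19],[44,0]]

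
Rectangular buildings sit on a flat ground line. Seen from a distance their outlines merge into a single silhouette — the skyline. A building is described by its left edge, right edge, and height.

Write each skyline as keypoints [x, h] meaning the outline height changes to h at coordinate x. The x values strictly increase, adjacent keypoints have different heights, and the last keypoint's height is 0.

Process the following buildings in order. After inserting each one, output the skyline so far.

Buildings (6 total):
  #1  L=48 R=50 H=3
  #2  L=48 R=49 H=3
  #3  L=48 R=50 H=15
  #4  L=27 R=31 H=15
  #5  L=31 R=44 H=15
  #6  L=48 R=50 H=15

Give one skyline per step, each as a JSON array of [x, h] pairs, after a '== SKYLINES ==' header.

== SKYLINES ==
[[48,3],[50,0]]
[[48,3],[50,0]]
[[48,15],[50,0]]
[[27,15],[31,0],[48,15],[50,0]]
[[27,15],[44,0],[48,15],[50,0]]
[[27,15],[44,0],[48,15],[50,0]]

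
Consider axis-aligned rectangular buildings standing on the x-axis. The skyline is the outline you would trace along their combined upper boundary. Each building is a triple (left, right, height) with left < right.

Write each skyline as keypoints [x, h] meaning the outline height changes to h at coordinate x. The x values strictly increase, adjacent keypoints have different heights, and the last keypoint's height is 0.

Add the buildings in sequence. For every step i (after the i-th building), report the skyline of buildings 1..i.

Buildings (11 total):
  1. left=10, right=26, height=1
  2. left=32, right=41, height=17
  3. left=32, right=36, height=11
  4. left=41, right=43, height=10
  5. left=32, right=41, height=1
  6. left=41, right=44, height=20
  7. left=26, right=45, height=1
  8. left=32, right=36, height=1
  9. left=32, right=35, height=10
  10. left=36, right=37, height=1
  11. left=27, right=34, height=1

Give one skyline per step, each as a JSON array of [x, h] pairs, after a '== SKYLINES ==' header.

== SKYLINES ==
[[10,1],[26,0]]
[[10,1],[26,0],[32,17],[41,0]]
[[10,1],[26,0],[32,17],[41,0]]
[[10,1],[26,0],[32,17],[41,10],[43,0]]
[[10,1],[26,0],[32,17],[41,10],[43,0]]
[[10,1],[26,0],[32,17],[41,20],[44,0]]
[[10,1],[32,17],[41,20],[44,1],[45,0]]
[[10,1],[32,17],[41,20],[44,1],[45,0]]
[[10,1],[32,17],[41,20],[44,1],[45,0]]
[[10,1],[32,17],[41,20],[44,1],[45,0]]
[[10,1],[32,17],[41,20],[44,1],[45,0]]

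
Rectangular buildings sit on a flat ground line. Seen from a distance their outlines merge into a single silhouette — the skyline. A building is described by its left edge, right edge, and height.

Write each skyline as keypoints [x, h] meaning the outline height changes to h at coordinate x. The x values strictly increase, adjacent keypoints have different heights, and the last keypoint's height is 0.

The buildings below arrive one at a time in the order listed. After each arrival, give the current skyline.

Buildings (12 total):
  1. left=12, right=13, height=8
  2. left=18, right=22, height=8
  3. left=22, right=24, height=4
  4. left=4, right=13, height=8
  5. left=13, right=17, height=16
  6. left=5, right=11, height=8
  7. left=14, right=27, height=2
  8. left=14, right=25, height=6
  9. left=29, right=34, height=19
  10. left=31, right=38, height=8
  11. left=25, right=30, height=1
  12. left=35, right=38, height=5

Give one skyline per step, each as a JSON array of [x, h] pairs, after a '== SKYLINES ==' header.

== SKYLINES ==
[[12,8],[13,0]]
[[12,8],[13,0],[18,8],[22,0]]
[[12,8],[13,0],[18,8],[22,4],[24,0]]
[[4,8],[13,0],[18,8],[22,4],[24,0]]
[[4,8],[13,16],[17,0],[18,8],[22,4],[24,0]]
[[4,8],[13,16],[17,0],[18,8],[22,4],[24,0]]
[[4,8],[13,16],[17,2],[18,8],[22,4],[24,2],[27,0]]
[[4,8],[13,16],[17,6],[18,8],[22,6],[25,2],[27,0]]
[[4,8],[13,16],[17,6],[18,8],[22,6],[25,2],[27,0],[29,19],[34,0]]
[[4,8],[13,16],[17,6],[18,8],[22,6],[25,2],[27,0],[29,19],[34,8],[38,0]]
[[4,8],[13,16],[17,6],[18,8],[22,6],[25,2],[27,1],[29,19],[34,8],[38,0]]
[[4,8],[13,16],[17,6],[18,8],[22,6],[25,2],[27,1],[29,19],[34,8],[38,0]]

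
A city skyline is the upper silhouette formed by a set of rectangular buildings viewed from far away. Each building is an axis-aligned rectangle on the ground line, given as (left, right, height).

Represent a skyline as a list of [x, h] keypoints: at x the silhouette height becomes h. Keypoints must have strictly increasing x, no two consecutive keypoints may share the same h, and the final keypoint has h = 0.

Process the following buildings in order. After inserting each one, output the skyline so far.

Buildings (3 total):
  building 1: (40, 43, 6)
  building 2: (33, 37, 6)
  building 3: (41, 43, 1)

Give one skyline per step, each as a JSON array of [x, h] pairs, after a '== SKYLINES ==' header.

== SKYLINES ==
[[40,6],[43,0]]
[[33,6],[37,0],[40,6],[43,0]]
[[33,6],[37,0],[40,6],[43,0]]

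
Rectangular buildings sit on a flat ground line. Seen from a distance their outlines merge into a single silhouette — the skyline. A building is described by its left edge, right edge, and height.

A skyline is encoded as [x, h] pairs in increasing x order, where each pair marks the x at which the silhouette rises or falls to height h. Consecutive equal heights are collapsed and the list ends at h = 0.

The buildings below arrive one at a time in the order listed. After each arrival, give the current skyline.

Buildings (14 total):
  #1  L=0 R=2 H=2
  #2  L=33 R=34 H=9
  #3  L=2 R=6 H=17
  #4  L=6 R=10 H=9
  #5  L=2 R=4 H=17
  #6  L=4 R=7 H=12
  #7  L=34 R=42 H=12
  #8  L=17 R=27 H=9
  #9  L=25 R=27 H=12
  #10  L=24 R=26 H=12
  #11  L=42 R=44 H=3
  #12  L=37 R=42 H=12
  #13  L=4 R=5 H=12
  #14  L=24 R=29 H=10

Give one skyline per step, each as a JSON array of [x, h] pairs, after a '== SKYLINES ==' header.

== SKYLINES ==
[[0,2],[2,0]]
[[0,2],[2,0],[33,9],[34,0]]
[[0,2],[2,17],[6,0],[33,9],[34,0]]
[[0,2],[2,17],[6,9],[10,0],[33,9],[34,0]]
[[0,2],[2,17],[6,9],[10,0],[33,9],[34,0]]
[[0,2],[2,17],[6,12],[7,9],[10,0],[33,9],[34,0]]
[[0,2],[2,17],[6,12],[7,9],[10,0],[33,9],[34,12],[42,0]]
[[0,2],[2,17],[6,12],[7,9],[10,0],[17,9],[27,0],[33,9],[34,12],[42,0]]
[[0,2],[2,17],[6,12],[7,9],[10,0],[17,9],[25,12],[27,0],[33,9],[34,12],[42,0]]
[[0,2],[2,17],[6,12],[7,9],[10,0],[17,9],[24,12],[27,0],[33,9],[34,12],[42,0]]
[[0,2],[2,17],[6,12],[7,9],[10,0],[17,9],[24,12],[27,0],[33,9],[34,12],[42,3],[44,0]]
[[0,2],[2,17],[6,12],[7,9],[10,0],[17,9],[24,12],[27,0],[33,9],[34,12],[42,3],[44,0]]
[[0,2],[2,17],[6,12],[7,9],[10,0],[17,9],[24,12],[27,0],[33,9],[34,12],[42,3],[44,0]]
[[0,2],[2,17],[6,12],[7,9],[10,0],[17,9],[24,12],[27,10],[29,0],[33,9],[34,12],[42,3],[44,0]]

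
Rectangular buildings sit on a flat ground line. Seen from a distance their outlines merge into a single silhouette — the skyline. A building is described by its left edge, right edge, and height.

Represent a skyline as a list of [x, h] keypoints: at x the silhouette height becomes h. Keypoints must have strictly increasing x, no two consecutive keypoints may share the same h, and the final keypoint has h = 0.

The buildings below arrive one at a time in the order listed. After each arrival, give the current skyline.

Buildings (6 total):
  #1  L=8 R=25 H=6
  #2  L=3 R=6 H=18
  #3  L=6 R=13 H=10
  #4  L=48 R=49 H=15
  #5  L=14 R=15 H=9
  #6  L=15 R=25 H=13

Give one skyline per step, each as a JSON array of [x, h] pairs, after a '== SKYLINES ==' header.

== SKYLINES ==
[[8,6],[25,0]]
[[3,18],[6,0],[8,6],[25,0]]
[[3,18],[6,10],[13,6],[25,0]]
[[3,18],[6,10],[13,6],[25,0],[48,15],[49,0]]
[[3,18],[6,10],[13,6],[14,9],[15,6],[25,0],[48,15],[49,0]]
[[3,18],[6,10],[13,6],[14,9],[15,13],[25,0],[48,15],[49,0]]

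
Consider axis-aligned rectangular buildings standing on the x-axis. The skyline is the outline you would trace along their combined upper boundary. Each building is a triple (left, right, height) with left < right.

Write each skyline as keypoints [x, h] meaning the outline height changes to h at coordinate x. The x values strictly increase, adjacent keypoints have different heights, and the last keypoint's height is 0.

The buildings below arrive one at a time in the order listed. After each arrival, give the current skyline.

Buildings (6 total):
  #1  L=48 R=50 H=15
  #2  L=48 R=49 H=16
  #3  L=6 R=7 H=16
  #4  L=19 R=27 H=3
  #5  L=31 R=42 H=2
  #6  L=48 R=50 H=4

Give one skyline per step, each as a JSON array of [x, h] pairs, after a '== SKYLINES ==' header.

== SKYLINES ==
[[48,15],[50,0]]
[[48,16],[49,15],[50,0]]
[[6,16],[7,0],[48,16],[49,15],[50,0]]
[[6,16],[7,0],[19,3],[27,0],[48,16],[49,15],[50,0]]
[[6,16],[7,0],[19,3],[27,0],[31,2],[42,0],[48,16],[49,15],[50,0]]
[[6,16],[7,0],[19,3],[27,0],[31,2],[42,0],[48,16],[49,15],[50,0]]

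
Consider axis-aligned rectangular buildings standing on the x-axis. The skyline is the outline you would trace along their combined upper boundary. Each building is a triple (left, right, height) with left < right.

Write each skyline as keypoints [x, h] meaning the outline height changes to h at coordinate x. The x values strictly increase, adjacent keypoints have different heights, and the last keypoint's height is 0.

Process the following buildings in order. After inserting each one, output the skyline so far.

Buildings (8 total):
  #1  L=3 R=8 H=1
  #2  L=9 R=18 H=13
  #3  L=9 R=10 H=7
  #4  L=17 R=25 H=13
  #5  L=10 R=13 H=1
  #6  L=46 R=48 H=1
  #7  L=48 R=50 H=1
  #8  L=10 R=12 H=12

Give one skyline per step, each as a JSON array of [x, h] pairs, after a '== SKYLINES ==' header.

== SKYLINES ==
[[3,1],[8,0]]
[[3,1],[8,0],[9,13],[18,0]]
[[3,1],[8,0],[9,13],[18,0]]
[[3,1],[8,0],[9,13],[25,0]]
[[3,1],[8,0],[9,13],[25,0]]
[[3,1],[8,0],[9,13],[25,0],[46,1],[48,0]]
[[3,1],[8,0],[9,13],[25,0],[46,1],[50,0]]
[[3,1],[8,0],[9,13],[25,0],[46,1],[50,0]]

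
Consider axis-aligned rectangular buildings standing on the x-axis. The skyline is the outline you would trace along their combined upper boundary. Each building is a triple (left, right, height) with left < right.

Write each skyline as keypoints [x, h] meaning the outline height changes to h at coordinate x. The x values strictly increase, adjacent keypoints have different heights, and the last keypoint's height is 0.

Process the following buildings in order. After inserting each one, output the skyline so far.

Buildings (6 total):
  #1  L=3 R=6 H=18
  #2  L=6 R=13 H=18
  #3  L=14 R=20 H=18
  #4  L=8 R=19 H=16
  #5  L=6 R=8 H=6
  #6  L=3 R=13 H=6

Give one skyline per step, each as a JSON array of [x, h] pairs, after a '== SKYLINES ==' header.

== SKYLINES ==
[[3,18],[6,0]]
[[3,18],[13,0]]
[[3,18],[13,0],[14,18],[20,0]]
[[3,18],[13,16],[14,18],[20,0]]
[[3,18],[13,16],[14,18],[20,0]]
[[3,18],[13,16],[14,18],[20,0]]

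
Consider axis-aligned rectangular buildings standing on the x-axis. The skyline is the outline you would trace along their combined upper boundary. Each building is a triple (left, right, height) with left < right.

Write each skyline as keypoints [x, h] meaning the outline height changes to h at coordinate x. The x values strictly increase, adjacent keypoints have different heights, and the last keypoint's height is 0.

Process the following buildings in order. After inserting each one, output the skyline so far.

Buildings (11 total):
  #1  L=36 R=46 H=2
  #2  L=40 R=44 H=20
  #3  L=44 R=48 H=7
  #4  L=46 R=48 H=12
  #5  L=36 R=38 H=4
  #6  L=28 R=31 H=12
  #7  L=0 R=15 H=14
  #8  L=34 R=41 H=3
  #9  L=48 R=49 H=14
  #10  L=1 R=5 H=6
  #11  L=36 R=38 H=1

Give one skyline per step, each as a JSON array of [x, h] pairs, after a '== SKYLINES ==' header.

== SKYLINES ==
[[36,2],[46,0]]
[[36,2],[40,20],[44,2],[46,0]]
[[36,2],[40,20],[44,7],[48,0]]
[[36,2],[40,20],[44,7],[46,12],[48,0]]
[[36,4],[38,2],[40,20],[44,7],[46,12],[48,0]]
[[28,12],[31,0],[36,4],[38,2],[40,20],[44,7],[46,12],[48,0]]
[[0,14],[15,0],[28,12],[31,0],[36,4],[38,2],[40,20],[44,7],[46,12],[48,0]]
[[0,14],[15,0],[28,12],[31,0],[34,3],[36,4],[38,3],[40,20],[44,7],[46,12],[48,0]]
[[0,14],[15,0],[28,12],[31,0],[34,3],[36,4],[38,3],[40,20],[44,7],[46,12],[48,14],[49,0]]
[[0,14],[15,0],[28,12],[31,0],[34,3],[36,4],[38,3],[40,20],[44,7],[46,12],[48,14],[49,0]]
[[0,14],[15,0],[28,12],[31,0],[34,3],[36,4],[38,3],[40,20],[44,7],[46,12],[48,14],[49,0]]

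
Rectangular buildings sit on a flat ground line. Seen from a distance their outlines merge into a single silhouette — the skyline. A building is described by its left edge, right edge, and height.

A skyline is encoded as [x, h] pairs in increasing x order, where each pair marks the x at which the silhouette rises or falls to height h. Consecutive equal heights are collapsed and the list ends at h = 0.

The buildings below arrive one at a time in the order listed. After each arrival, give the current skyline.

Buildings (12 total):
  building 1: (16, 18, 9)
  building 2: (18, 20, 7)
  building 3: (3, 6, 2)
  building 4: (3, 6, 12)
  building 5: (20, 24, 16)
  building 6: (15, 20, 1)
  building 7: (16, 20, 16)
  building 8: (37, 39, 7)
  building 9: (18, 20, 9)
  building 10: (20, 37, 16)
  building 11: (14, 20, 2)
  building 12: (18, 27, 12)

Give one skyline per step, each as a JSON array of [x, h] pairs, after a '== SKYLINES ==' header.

== SKYLINES ==
[[16,9],[18,0]]
[[16,9],[18,7],[20,0]]
[[3,2],[6,0],[16,9],[18,7],[20,0]]
[[3,12],[6,0],[16,9],[18,7],[20,0]]
[[3,12],[6,0],[16,9],[18,7],[20,16],[24,0]]
[[3,12],[6,0],[15,1],[16,9],[18,7],[20,16],[24,0]]
[[3,12],[6,0],[15,1],[16,16],[24,0]]
[[3,12],[6,0],[15,1],[16,16],[24,0],[37,7],[39,0]]
[[3,12],[6,0],[15,1],[16,16],[24,0],[37,7],[39,0]]
[[3,12],[6,0],[15,1],[16,16],[37,7],[39,0]]
[[3,12],[6,0],[14,2],[16,16],[37,7],[39,0]]
[[3,12],[6,0],[14,2],[16,16],[37,7],[39,0]]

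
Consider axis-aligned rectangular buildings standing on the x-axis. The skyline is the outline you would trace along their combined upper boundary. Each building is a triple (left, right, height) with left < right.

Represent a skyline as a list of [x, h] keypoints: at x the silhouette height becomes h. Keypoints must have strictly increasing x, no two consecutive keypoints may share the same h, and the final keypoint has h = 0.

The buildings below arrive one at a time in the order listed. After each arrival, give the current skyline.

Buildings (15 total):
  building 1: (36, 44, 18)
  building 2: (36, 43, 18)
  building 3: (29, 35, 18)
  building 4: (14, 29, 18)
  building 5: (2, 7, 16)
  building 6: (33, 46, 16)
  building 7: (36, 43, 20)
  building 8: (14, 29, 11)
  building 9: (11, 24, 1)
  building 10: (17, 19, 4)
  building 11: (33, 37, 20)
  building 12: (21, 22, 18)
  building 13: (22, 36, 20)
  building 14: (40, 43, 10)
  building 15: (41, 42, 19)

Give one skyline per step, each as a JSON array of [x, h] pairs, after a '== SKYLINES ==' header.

== SKYLINES ==
[[36,18],[44,0]]
[[36,18],[44,0]]
[[29,18],[35,0],[36,18],[44,0]]
[[14,18],[35,0],[36,18],[44,0]]
[[2,16],[7,0],[14,18],[35,0],[36,18],[44,0]]
[[2,16],[7,0],[14,18],[35,16],[36,18],[44,16],[46,0]]
[[2,16],[7,0],[14,18],[35,16],[36,20],[43,18],[44,16],[46,0]]
[[2,16],[7,0],[14,18],[35,16],[36,20],[43,18],[44,16],[46,0]]
[[2,16],[7,0],[11,1],[14,18],[35,16],[36,20],[43,18],[44,16],[46,0]]
[[2,16],[7,0],[11,1],[14,18],[35,16],[36,20],[43,18],[44,16],[46,0]]
[[2,16],[7,0],[11,1],[14,18],[33,20],[43,18],[44,16],[46,0]]
[[2,16],[7,0],[11,1],[14,18],[33,20],[43,18],[44,16],[46,0]]
[[2,16],[7,0],[11,1],[14,18],[22,20],[43,18],[44,16],[46,0]]
[[2,16],[7,0],[11,1],[14,18],[22,20],[43,18],[44,16],[46,0]]
[[2,16],[7,0],[11,1],[14,18],[22,20],[43,18],[44,16],[46,0]]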